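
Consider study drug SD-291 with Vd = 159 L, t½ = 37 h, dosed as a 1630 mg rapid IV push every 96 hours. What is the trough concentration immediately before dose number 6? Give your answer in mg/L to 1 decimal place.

f = (1/2)^(τ/t½) = (1/2)^(96/37) ≈ 0.1656.
C₀ = D/Vd = 1630/159 ≈ 10.252 mg/L.
Before the 6th dose, 5 doses have been given. Superposition: Cmin = C₀·(f + f² + … + f^5).
≈ 10.252 × (0.1656 + 0.0274 + 0.0045 + 0.0008 + 0.0001) ≈ 10.252 × 0.1984 ≈ 2.034 mg/L.

2.0 mg/L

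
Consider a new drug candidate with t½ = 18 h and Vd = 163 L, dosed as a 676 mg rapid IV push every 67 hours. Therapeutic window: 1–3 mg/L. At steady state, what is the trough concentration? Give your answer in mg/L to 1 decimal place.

Over one 67-h interval, 67/18 ≈ 3.7222 half-lives elapse, leaving f ≈ 0.0758 of each dose.
Accumulation ratio R = 1/(1 − f) ≈ 1/0.9242 ≈ 1.0820.
Each bolus raises the concentration by D/Vd = 676/163 ≈ 4.147 mg/L.
Cmax,ss = C₀/(1 − f) ≈ 4.147/0.9242 ≈ 4.487 mg/L.
One interval later, Cmin,ss = Cmax,ss·e^(−kτ) ≈ 4.487 × 0.0758 ≈ 0.340 mg/L.
Trough 0.3 mg/L vs MEC 1 mg/L: subtherapeutic.

0.3 mg/L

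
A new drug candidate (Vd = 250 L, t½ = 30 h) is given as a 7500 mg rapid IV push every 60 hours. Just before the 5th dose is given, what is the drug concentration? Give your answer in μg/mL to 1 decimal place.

f = (1/2)^(τ/t½) = (1/2)^(60/30) ≈ 0.2500.
C₀ = D/Vd = 7500/250 ≈ 30.000 μg/mL.
Before the 5th dose, 4 doses have been given. Superposition: Cmin = C₀·(f + f² + … + f^4).
≈ 30.000 × (0.2500 + 0.0625 + 0.0156 + 0.0039) ≈ 30.000 × 0.3320 ≈ 9.960 μg/mL.

10.0 μg/mL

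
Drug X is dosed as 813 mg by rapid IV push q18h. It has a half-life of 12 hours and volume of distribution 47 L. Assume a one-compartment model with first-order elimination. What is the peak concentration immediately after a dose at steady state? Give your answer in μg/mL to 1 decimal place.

26.8 μg/mL

τ/t½ = 18/12 ≈ 1.5, so fraction remaining f = (1/2)^(18/12) ≈ 0.3536.
Accumulation ratio R = 1/(1 − f) ≈ 1/0.6464 ≈ 1.5470.
Each bolus raises the concentration by D/Vd = 813/47 ≈ 17.298 μg/mL.
Cmax,ss = C₀/(1 − f) ≈ 17.298/0.6464 ≈ 26.761 μg/mL.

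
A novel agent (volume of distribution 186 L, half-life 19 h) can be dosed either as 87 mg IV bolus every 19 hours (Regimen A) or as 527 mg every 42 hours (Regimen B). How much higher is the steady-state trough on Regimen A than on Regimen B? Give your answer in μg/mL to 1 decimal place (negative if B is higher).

Regimen A: f = (1/2)^(19/19) ≈ 0.5000; Cmin,ss = (87/186)·f/(1−f) ≈ 0.468 μg/mL.
Regimen B: f = (1/2)^(42/19) ≈ 0.2161; Cmin,ss = (527/186)·f/(1−f) ≈ 0.781 μg/mL.
Difference ≈ 0.468 − 0.781 ≈ -0.313 μg/mL.

-0.3 μg/mL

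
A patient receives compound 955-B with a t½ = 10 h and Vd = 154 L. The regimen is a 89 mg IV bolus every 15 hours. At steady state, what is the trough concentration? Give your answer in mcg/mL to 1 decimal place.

τ/t½ = 15/10 ≈ 1.5, so fraction remaining f = (1/2)^(15/10) ≈ 0.3536.
Each bolus raises the concentration by D/Vd = 89/154 ≈ 0.578 mcg/mL.
Steady-state trough Cmin,ss = C₀·f/(1−f) ≈ 0.578 × 0.3536/0.6464 ≈ 0.316 mcg/mL.

0.3 mcg/mL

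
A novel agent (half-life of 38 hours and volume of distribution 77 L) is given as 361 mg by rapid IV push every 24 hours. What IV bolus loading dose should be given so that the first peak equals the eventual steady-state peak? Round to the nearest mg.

1018 mg

f = (1/2)^(24/38) ≈ 0.645470; accumulation ratio R = 1/(1−f) ≈ 2.82064.
Loading dose to hit Cmax,ss on first dose: D_load = D_maint·R ≈ 361 × 2.82064 ≈ 1018.25 mg.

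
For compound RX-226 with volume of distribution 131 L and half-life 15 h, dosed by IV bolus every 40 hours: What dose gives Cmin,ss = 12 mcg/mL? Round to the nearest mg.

8410 mg

τ/t½ = 40/15 ≈ 2.6667, so f = (1/2)^(40/15) ≈ 0.157490.
Cmin,ss = (D/Vd)·f/(1−f), so D = Cmin,ss·Vd·(1−f)/f.
D = 12 × 131 × (1−f)/f ≈ 12 × 131 × 5.34961 ≈ 8409.59 mg.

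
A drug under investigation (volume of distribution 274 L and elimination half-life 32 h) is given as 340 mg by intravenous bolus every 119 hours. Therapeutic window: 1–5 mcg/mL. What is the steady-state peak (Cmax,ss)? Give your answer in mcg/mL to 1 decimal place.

τ/t½ = 119/32 ≈ 3.7188, so fraction remaining f = (1/2)^(119/32) ≈ 0.0760.
Accumulation ratio R = 1/(1 − f) ≈ 1/0.9240 ≈ 1.0823.
Each bolus raises the concentration by D/Vd = 340/274 ≈ 1.241 mcg/mL.
Steady-state peak Cmax,ss = C₀·R ≈ 1.241 × 1.0823 ≈ 1.343 mcg/mL.
Peak 1.3 mcg/mL vs MTC 5 mcg/mL: below toxic threshold.

1.3 mcg/mL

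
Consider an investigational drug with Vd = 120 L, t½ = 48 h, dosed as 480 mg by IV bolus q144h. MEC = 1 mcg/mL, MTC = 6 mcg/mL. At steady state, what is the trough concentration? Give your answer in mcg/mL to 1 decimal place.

0.6 mcg/mL

The dosing interval is 3 half-lives, so f = 2^(−3) = 0.125.
Accumulation ratio R = 1/(1 − f) = 1/0.875 = 8/7.
Single-dose peak C₀ = D/Vd = 480/120 = 4 mcg/mL.
Steady-state peak Cmax,ss = C₀·R = 4 × 8/7 ≈ 4.571 mcg/mL.
Steady-state trough Cmin,ss = Cmax,ss·f ≈ 4.571 × 0.125 ≈ 0.571 mcg/mL.
Trough 0.6 mcg/mL vs MEC 1 mcg/mL: subtherapeutic.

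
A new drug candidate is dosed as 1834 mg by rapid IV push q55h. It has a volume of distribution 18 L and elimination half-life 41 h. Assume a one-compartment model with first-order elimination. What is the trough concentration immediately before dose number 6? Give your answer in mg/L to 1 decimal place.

65.8 mg/L

f = (1/2)^(τ/t½) = (1/2)^(55/41) ≈ 0.3946.
C₀ = D/Vd = 1834/18 ≈ 101.889 mg/L.
Before the 6th dose, 5 doses have been given. Superposition: Cmin = C₀·(f + f² + … + f^5).
≈ 101.889 × (0.3946 + 0.1557 + 0.0614 + 0.0242 + 0.0096) ≈ 101.889 × 0.6455 ≈ 65.769 mg/L.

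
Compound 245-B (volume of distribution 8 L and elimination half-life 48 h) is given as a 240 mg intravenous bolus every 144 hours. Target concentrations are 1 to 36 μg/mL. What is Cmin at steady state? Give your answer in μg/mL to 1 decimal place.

4.3 μg/mL

The dosing interval is 3 half-lives, so f = 2^(−3) = 0.125.
At steady state, R = 1/(1 − 0.125) = 8/7.
Single-dose peak C₀ = D/Vd = 240/8 = 30 μg/mL.
Steady-state peak Cmax,ss = C₀·R = 30 × 8/7 ≈ 34.286 μg/mL.
Steady-state trough Cmin,ss = Cmax,ss·f ≈ 34.286 × 0.125 ≈ 4.286 μg/mL.
Trough 4.3 μg/mL vs MEC 1 μg/mL: adequate.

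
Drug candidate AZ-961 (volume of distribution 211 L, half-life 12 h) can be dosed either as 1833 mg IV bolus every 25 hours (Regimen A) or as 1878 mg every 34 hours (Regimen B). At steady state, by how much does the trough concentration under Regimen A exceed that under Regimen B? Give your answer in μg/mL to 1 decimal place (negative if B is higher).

Regimen A: f = (1/2)^(25/12) ≈ 0.2360; Cmin,ss = (1833/211)·f/(1−f) ≈ 2.683 μg/mL.
Regimen B: f = (1/2)^(34/12) ≈ 0.1403; Cmin,ss = (1878/211)·f/(1−f) ≈ 1.453 μg/mL.
Difference ≈ 2.683 − 1.453 ≈ 1.230 μg/mL.

1.2 μg/mL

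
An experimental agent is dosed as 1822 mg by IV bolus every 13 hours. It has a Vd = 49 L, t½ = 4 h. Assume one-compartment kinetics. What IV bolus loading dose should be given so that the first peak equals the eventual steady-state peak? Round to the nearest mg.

f = (1/2)^(13/4) ≈ 0.105112; accumulation ratio R = 1/(1−f) ≈ 1.11746.
Loading dose to hit Cmax,ss on first dose: D_load = D_maint·R ≈ 1822 × 1.11746 ≈ 2036.01 mg.

2036 mg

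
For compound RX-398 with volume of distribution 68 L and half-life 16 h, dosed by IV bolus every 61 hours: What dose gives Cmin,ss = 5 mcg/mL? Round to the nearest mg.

4437 mg

τ/t½ = 61/16 ≈ 3.8125, so f = (1/2)^(61/16) ≈ 0.071174.
Cmin,ss = (D/Vd)·f/(1−f), so D = Cmin,ss·Vd·(1−f)/f.
D = 5 × 68 × (1−f)/f ≈ 5 × 68 × 13.05007 ≈ 4437.02 mg.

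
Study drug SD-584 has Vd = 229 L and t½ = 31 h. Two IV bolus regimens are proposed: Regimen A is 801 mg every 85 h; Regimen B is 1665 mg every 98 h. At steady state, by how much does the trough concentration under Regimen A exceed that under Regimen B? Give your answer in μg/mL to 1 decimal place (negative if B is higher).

Regimen A: f = (1/2)^(85/31) ≈ 0.1495; Cmin,ss = (801/229)·f/(1−f) ≈ 0.615 μg/mL.
Regimen B: f = (1/2)^(98/31) ≈ 0.1118; Cmin,ss = (1665/229)·f/(1−f) ≈ 0.915 μg/mL.
Difference ≈ 0.615 − 0.915 ≈ -0.300 μg/mL.

-0.3 μg/mL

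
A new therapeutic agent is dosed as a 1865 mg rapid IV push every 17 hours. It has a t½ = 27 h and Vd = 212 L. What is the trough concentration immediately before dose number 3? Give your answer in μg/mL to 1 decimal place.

f = (1/2)^(τ/t½) = (1/2)^(17/27) ≈ 0.6463.
C₀ = D/Vd = 1865/212 ≈ 8.797 μg/mL.
Before the 3rd dose, 2 doses have been given. Superposition: Cmin = C₀·(f + f²).
≈ 8.797 × (0.6463 + 0.4177) ≈ 8.797 × 1.0640 ≈ 9.360 μg/mL.

9.4 μg/mL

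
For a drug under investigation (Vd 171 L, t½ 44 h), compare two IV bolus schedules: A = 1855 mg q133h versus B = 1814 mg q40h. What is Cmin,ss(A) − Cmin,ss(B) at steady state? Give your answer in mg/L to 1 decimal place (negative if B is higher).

-10.6 mg/L

Regimen A: f = (1/2)^(133/44) ≈ 0.1230; Cmin,ss = (1855/171)·f/(1−f) ≈ 1.521 mg/L.
Regimen B: f = (1/2)^(40/44) ≈ 0.5325; Cmin,ss = (1814/171)·f/(1−f) ≈ 12.083 mg/L.
Difference ≈ 1.521 − 12.083 ≈ -10.562 mg/L.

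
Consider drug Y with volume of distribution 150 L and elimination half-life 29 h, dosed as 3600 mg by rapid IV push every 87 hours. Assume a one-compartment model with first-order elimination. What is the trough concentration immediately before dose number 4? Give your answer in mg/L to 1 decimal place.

f = (1/2)^(τ/t½) = (1/2)^(87/29) ≈ 0.1250.
C₀ = D/Vd = 3600/150 ≈ 24.000 mg/L.
Before the 4th dose, 3 doses have been given. Superposition: Cmin = C₀·(f + f² + … + f^3).
≈ 24.000 × (0.1250 + 0.0156 + 0.0020) ≈ 24.000 × 0.1426 ≈ 3.422 mg/L.

3.4 mg/L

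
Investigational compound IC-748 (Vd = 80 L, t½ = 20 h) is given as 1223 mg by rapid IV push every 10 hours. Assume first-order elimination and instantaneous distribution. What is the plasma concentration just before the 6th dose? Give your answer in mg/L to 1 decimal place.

30.4 mg/L

f = (1/2)^(τ/t½) = (1/2)^(10/20) ≈ 0.7071.
C₀ = D/Vd = 1223/80 ≈ 15.287 mg/L.
Before the 6th dose, 5 doses have been given. Superposition: Cmin = C₀·(f + f² + … + f^5).
≈ 15.287 × (0.7071 + 0.5000 + 0.3535 + 0.2500 + 0.1768) ≈ 15.287 × 1.9874 ≈ 30.381 mg/L.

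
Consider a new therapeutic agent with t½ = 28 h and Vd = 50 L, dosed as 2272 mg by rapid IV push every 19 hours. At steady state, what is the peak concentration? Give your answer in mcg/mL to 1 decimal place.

121.1 mcg/mL

Over one 19-h interval, 19/28 ≈ 0.67857 half-lives elapse, leaving f ≈ 0.6248 of each dose.
Accumulation ratio R = 1/(1 − f) ≈ 1/0.3752 ≈ 2.6652.
Single-dose peak C₀ = D/Vd = 2272/50 ≈ 45.440 mcg/mL.
Steady-state peak Cmax,ss = C₀·R ≈ 45.440 × 2.6652 ≈ 121.107 mcg/mL.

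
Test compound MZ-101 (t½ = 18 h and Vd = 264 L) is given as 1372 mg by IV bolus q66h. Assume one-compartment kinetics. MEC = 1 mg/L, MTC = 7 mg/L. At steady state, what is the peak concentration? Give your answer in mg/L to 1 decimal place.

5.6 mg/L

k = ln2/t½ = ln2/18 ≈ 0.038508 h⁻¹; fraction remaining f = e^(−kτ) = e^(−0.038508×66) ≈ 0.0787.
Accumulation ratio R = 1/(1 − f) ≈ 1/0.9213 ≈ 1.0854.
Single-dose peak C₀ = D/Vd = 1372/264 ≈ 5.197 mg/L.
Cmax,ss = C₀/(1 − f) ≈ 5.197/0.9213 ≈ 5.641 mg/L.
Peak 5.6 mg/L vs MTC 7 mg/L: below toxic threshold.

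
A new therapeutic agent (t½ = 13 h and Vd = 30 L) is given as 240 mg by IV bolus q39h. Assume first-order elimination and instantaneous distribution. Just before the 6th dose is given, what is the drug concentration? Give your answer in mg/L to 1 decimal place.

f = (1/2)^(τ/t½) = (1/2)^(39/13) ≈ 0.1250.
C₀ = D/Vd = 240/30 ≈ 8.000 mg/L.
Before the 6th dose, 5 doses have been given. Superposition: Cmin = C₀·(f + f² + … + f^5).
≈ 8.000 × (0.1250 + 0.0156 + 0.0020 + 0.0002 + 0.0000) ≈ 8.000 × 0.1428 ≈ 1.142 mg/L.

1.1 mg/L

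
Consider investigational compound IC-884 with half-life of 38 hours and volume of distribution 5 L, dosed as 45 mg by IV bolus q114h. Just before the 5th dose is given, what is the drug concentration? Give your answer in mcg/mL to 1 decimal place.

f = (1/2)^(τ/t½) = (1/2)^(114/38) ≈ 0.1250.
C₀ = D/Vd = 45/5 ≈ 9.000 mcg/mL.
Before the 5th dose, 4 doses have been given. Superposition: Cmin = C₀·(f + f² + … + f^4).
≈ 9.000 × (0.1250 + 0.0156 + 0.0020 + 0.0002) ≈ 9.000 × 0.1428 ≈ 1.285 mcg/mL.

1.3 mcg/mL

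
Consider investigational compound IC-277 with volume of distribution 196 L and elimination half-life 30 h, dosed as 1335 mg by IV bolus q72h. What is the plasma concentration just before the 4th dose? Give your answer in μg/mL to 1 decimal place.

1.6 μg/mL

f = (1/2)^(τ/t½) = (1/2)^(72/30) ≈ 0.1895.
C₀ = D/Vd = 1335/196 ≈ 6.811 μg/mL.
Before the 4th dose, 3 doses have been given. Superposition: Cmin = C₀·(f + f² + … + f^3).
≈ 6.811 × (0.1895 + 0.0359 + 0.0068) ≈ 6.811 × 0.2322 ≈ 1.582 μg/mL.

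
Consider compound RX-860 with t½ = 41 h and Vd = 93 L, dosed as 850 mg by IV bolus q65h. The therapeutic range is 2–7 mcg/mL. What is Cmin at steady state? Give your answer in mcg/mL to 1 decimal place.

4.6 mcg/mL

k = ln2/t½ = ln2/41 ≈ 0.016906 h⁻¹; fraction remaining f = e^(−kτ) = e^(−0.016906×65) ≈ 0.3332.
Accumulation ratio R = 1/(1 − f) ≈ 1/0.6668 ≈ 1.4997.
Each bolus raises the concentration by D/Vd = 850/93 ≈ 9.140 mcg/mL.
Cmax,ss = C₀/(1 − f) ≈ 9.140/0.6668 ≈ 13.707 mcg/mL.
One interval later, Cmin,ss = Cmax,ss·e^(−kτ) ≈ 13.707 × 0.3332 ≈ 4.567 mcg/mL.
Trough 4.6 mcg/mL vs MEC 2 mcg/mL: adequate.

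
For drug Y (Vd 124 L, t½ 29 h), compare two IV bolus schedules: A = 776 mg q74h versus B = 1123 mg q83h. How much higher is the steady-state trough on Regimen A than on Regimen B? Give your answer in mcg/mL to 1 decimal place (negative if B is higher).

Regimen A: f = (1/2)^(74/29) ≈ 0.1706; Cmin,ss = (776/124)·f/(1−f) ≈ 1.287 mcg/mL.
Regimen B: f = (1/2)^(83/29) ≈ 0.1375; Cmin,ss = (1123/124)·f/(1−f) ≈ 1.444 mcg/mL.
Difference ≈ 1.287 − 1.444 ≈ -0.157 mcg/mL.

-0.2 mcg/mL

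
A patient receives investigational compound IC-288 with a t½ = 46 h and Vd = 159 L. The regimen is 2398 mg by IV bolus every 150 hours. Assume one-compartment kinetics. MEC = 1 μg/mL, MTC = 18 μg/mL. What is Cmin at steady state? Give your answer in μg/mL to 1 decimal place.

1.8 μg/mL

Over one 150-h interval, 150/46 ≈ 3.2609 half-lives elapse, leaving f ≈ 0.1043 of each dose.
Accumulation ratio R = 1/(1 − f) ≈ 1/0.8957 ≈ 1.1164.
Single-dose peak C₀ = D/Vd = 2398/159 ≈ 15.082 μg/mL.
Steady-state peak Cmax,ss = C₀·R ≈ 15.082 × 1.1164 ≈ 16.838 μg/mL.
Steady-state trough Cmin,ss = Cmax,ss·f ≈ 16.838 × 0.1043 ≈ 1.756 μg/mL.
Trough 1.8 μg/mL vs MEC 1 μg/mL: adequate.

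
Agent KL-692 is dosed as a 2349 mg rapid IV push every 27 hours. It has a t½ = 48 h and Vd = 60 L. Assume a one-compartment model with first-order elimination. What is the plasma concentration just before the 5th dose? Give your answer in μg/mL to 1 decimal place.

64.8 μg/mL

f = (1/2)^(τ/t½) = (1/2)^(27/48) ≈ 0.6771.
C₀ = D/Vd = 2349/60 ≈ 39.150 μg/mL.
Before the 5th dose, 4 doses have been given. Superposition: Cmin = C₀·(f + f² + … + f^4).
≈ 39.150 × (0.6771 + 0.4585 + 0.3104 + 0.2102) ≈ 39.150 × 1.6562 ≈ 64.840 μg/mL.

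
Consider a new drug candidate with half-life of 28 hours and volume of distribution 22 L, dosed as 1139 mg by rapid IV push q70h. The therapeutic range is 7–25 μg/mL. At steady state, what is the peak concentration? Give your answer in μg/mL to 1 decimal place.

62.9 μg/mL

k = ln2/t½ = ln2/28 ≈ 0.024755 h⁻¹; fraction remaining f = e^(−kτ) = e^(−0.024755×70) ≈ 0.1768.
Accumulation ratio R = 1/(1 − f) ≈ 1/0.8232 ≈ 1.2148.
Single-dose peak C₀ = D/Vd = 1139/22 ≈ 51.773 μg/mL.
Steady-state peak Cmax,ss = C₀·R ≈ 51.773 × 1.2148 ≈ 62.894 μg/mL.
Peak 62.9 μg/mL vs MTC 25 μg/mL: exceeds toxic threshold.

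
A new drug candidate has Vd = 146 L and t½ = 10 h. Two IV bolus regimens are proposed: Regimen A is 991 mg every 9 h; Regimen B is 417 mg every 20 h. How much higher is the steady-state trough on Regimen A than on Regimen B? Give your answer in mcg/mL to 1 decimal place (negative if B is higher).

6.9 mcg/mL

Regimen A: f = (1/2)^(9/10) ≈ 0.5359; Cmin,ss = (991/146)·f/(1−f) ≈ 7.838 mcg/mL.
Regimen B: f = (1/2)^(20/10) ≈ 0.2500; Cmin,ss = (417/146)·f/(1−f) ≈ 0.952 mcg/mL.
Difference ≈ 7.838 − 0.952 ≈ 6.886 mcg/mL.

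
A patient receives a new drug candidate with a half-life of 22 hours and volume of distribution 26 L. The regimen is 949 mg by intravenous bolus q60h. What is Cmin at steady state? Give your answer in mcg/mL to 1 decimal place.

k = ln2/t½ = ln2/22 ≈ 0.031507 h⁻¹; fraction remaining f = e^(−kτ) = e^(−0.031507×60) ≈ 0.1510.
Single-dose peak C₀ = D/Vd = 949/26 ≈ 36.500 mcg/mL.
Steady-state trough Cmin,ss = C₀·f/(1−f) ≈ 36.500 × 0.1510/0.8490 ≈ 6.492 mcg/mL.

6.5 mcg/mL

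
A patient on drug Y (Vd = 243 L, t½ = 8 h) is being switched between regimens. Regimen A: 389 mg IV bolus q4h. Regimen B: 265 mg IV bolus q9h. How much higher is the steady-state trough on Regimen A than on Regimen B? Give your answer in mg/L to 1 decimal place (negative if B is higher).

2.9 mg/L

Regimen A: f = (1/2)^(4/8) ≈ 0.7071; Cmin,ss = (389/243)·f/(1−f) ≈ 3.865 mg/L.
Regimen B: f = (1/2)^(9/8) ≈ 0.4585; Cmin,ss = (265/243)·f/(1−f) ≈ 0.923 mg/L.
Difference ≈ 3.865 − 0.923 ≈ 2.942 mg/L.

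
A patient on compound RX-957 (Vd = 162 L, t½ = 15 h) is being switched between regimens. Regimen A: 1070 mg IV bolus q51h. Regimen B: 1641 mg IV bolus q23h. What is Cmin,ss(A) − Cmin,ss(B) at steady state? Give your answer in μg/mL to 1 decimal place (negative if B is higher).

-4.7 μg/mL

Regimen A: f = (1/2)^(51/15) ≈ 0.0947; Cmin,ss = (1070/162)·f/(1−f) ≈ 0.691 μg/mL.
Regimen B: f = (1/2)^(23/15) ≈ 0.3455; Cmin,ss = (1641/162)·f/(1−f) ≈ 5.347 μg/mL.
Difference ≈ 0.691 − 5.347 ≈ -4.656 μg/mL.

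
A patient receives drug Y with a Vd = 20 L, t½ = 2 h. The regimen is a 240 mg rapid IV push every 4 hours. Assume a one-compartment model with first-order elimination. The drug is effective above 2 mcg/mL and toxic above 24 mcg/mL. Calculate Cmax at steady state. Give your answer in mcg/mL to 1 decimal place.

16.0 mcg/mL

The dosing interval is 2 half-lives, so f = 2^(−2) = 0.25.
At steady state, R = 1/(1 − 0.25) = 4/3.
Single-dose peak C₀ = D/Vd = 240/20 = 12 mcg/mL.
Steady-state peak Cmax,ss = C₀·R = 12 × 4/3 ≈ 16.000 mcg/mL.
Peak 16.0 mcg/mL vs MTC 24 mcg/mL: below toxic threshold.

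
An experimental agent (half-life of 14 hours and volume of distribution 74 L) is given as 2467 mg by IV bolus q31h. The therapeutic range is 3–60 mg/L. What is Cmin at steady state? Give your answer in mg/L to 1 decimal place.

9.2 mg/L

Over one 31-h interval, 31/14 ≈ 2.2143 half-lives elapse, leaving f ≈ 0.2155 of each dose.
At steady state, accumulation factor R = 1/(1 − e^(−kτ)) ≈ 1.2747.
Single-dose peak C₀ = D/Vd = 2467/74 ≈ 33.338 mg/L.
Steady-state peak Cmax,ss = C₀·R ≈ 33.338 × 1.2747 ≈ 42.496 mg/L.
One interval later, Cmin,ss = Cmax,ss·e^(−kτ) ≈ 42.496 × 0.2155 ≈ 9.158 mg/L.
Trough 9.2 mg/L vs MEC 3 mg/L: adequate.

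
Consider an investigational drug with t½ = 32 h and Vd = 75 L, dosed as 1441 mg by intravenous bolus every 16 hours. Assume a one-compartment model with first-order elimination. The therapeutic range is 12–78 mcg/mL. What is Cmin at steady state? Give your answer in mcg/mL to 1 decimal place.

Over one 16-h interval, 16/32 ≈ 0.5 half-lives elapse, leaving f ≈ 0.7071 of each dose.
At steady state, accumulation factor R = 1/(1 − e^(−kτ)) ≈ 3.4141.
Each bolus raises the concentration by D/Vd = 1441/75 ≈ 19.213 mcg/mL.
Steady-state peak Cmax,ss = C₀·R ≈ 19.213 × 3.4141 ≈ 65.595 mcg/mL.
One interval later, Cmin,ss = Cmax,ss·e^(−kτ) ≈ 65.595 × 0.7071 ≈ 46.382 mcg/mL.
Trough 46.4 mcg/mL vs MEC 12 mcg/mL: adequate.

46.4 mcg/mL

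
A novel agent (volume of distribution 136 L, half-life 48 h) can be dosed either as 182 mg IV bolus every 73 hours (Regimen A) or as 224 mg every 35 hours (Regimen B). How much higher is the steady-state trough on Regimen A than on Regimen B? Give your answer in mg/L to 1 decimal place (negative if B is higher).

Regimen A: f = (1/2)^(73/48) ≈ 0.3485; Cmin,ss = (182/136)·f/(1−f) ≈ 0.716 mg/L.
Regimen B: f = (1/2)^(35/48) ≈ 0.6033; Cmin,ss = (224/136)·f/(1−f) ≈ 2.505 mg/L.
Difference ≈ 0.716 − 2.505 ≈ -1.789 mg/L.

-1.8 mg/L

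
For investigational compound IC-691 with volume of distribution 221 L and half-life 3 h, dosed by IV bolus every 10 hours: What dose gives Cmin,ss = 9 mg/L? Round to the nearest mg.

τ/t½ = 10/3 ≈ 3.3333, so f = (1/2)^(10/3) ≈ 0.099213.
Cmin,ss = (D/Vd)·f/(1−f), so D = Cmin,ss·Vd·(1−f)/f.
D = 9 × 221 × (1−f)/f ≈ 9 × 221 × 9.07932 ≈ 18058.77 mg.

18059 mg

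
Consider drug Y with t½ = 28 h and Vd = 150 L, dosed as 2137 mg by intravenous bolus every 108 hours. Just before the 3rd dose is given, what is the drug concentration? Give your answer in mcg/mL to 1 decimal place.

1.1 mcg/mL

f = (1/2)^(τ/t½) = (1/2)^(108/28) ≈ 0.0690.
C₀ = D/Vd = 2137/150 ≈ 14.247 mcg/mL.
Before the 3rd dose, 2 doses have been given. Superposition: Cmin = C₀·(f + f²).
≈ 14.247 × (0.0690 + 0.0048) ≈ 14.247 × 0.0738 ≈ 1.051 mcg/mL.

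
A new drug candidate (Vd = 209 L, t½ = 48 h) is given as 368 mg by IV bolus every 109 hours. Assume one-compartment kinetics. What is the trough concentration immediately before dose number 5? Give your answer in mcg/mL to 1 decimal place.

0.5 mcg/mL

f = (1/2)^(τ/t½) = (1/2)^(109/48) ≈ 0.2072.
C₀ = D/Vd = 368/209 ≈ 1.761 mcg/mL.
Before the 5th dose, 4 doses have been given. Superposition: Cmin = C₀·(f + f² + … + f^4).
≈ 1.761 × (0.2072 + 0.0429 + 0.0089 + 0.0018) ≈ 1.761 × 0.2608 ≈ 0.459 mcg/mL.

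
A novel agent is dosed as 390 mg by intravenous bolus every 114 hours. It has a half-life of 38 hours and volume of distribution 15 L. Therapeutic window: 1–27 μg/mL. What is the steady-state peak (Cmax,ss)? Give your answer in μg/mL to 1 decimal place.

29.7 μg/mL

The dosing interval is 3 half-lives, so f = 2^(−3) = 0.125.
Accumulation ratio R = 1/(1 − f) = 1/0.875 = 8/7.
Single-dose peak C₀ = D/Vd = 390/15 = 26 μg/mL.
Steady-state peak Cmax,ss = C₀·R = 26 × 8/7 ≈ 29.714 μg/mL.
Peak 29.7 μg/mL vs MTC 27 μg/mL: exceeds toxic threshold.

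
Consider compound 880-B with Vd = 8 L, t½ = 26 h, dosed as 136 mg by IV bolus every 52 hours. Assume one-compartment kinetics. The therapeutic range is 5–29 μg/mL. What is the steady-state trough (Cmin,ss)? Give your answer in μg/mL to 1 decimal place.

5.7 μg/mL

The dosing interval is 2 half-lives, so f = 2^(−2) = 0.25.
At steady state, R = 1/(1 − 0.25) = 4/3.
Single-dose peak C₀ = D/Vd = 136/8 = 17 μg/mL.
Steady-state peak Cmax,ss = C₀·R = 17 × 4/3 ≈ 22.667 μg/mL.
Steady-state trough Cmin,ss = Cmax,ss·f ≈ 22.667 × 0.25 ≈ 5.667 μg/mL.
Trough 5.7 μg/mL vs MEC 5 μg/mL: adequate.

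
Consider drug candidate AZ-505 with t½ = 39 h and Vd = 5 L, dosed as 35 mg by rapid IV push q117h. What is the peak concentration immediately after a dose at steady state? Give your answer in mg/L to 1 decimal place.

τ = 117 h = 3 half-lives, so f = (1/2)^3 = 0.125.
At steady state, R = 1/(1 − 0.125) = 8/7.
Single-dose peak C₀ = D/Vd = 35/5 = 7 mg/L.
Steady-state peak Cmax,ss = C₀·R = 7 × 8/7 ≈ 8.000 mg/L.

8.0 mg/L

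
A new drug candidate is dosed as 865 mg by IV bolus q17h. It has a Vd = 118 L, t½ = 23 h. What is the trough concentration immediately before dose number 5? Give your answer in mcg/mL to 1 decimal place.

f = (1/2)^(τ/t½) = (1/2)^(17/23) ≈ 0.5991.
C₀ = D/Vd = 865/118 ≈ 7.331 mcg/mL.
Before the 5th dose, 4 doses have been given. Superposition: Cmin = C₀·(f + f² + … + f^4).
≈ 7.331 × (0.5991 + 0.3589 + 0.2150 + 0.1288) ≈ 7.331 × 1.3018 ≈ 9.543 mcg/mL.

9.5 mcg/mL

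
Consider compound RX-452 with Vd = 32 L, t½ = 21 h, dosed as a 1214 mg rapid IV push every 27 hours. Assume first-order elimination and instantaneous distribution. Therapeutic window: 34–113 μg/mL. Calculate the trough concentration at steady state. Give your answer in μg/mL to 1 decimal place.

Over one 27-h interval, 27/21 ≈ 1.2857 half-lives elapse, leaving f ≈ 0.4102 of each dose.
Single-dose peak C₀ = D/Vd = 1214/32 ≈ 37.938 μg/mL.
Steady-state trough Cmin,ss = C₀·f/(1−f) ≈ 37.938 × 0.4102/0.5898 ≈ 26.385 μg/mL.
Trough 26.4 μg/mL vs MEC 34 μg/mL: subtherapeutic.

26.4 μg/mL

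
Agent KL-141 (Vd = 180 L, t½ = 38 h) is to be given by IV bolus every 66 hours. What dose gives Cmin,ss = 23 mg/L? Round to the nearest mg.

9659 mg

τ/t½ = 66/38 ≈ 1.7368, so f = (1/2)^(66/38) ≈ 0.300026.
Cmin,ss = (D/Vd)·f/(1−f), so D = Cmin,ss·Vd·(1−f)/f.
D = 23 × 180 × (1−f)/f ≈ 23 × 180 × 2.33304 ≈ 9658.79 mg.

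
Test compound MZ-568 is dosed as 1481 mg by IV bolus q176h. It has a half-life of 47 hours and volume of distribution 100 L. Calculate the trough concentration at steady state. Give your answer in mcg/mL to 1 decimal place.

1.2 mcg/mL

τ/t½ = 176/47 ≈ 3.7447, so fraction remaining f = (1/2)^(176/47) ≈ 0.0746.
At steady state, accumulation factor R = 1/(1 − e^(−kτ)) ≈ 1.0806.
Single-dose peak C₀ = D/Vd = 1481/100 ≈ 14.810 mcg/mL.
Steady-state peak Cmax,ss = C₀·R ≈ 14.810 × 1.0806 ≈ 16.004 mcg/mL.
Steady-state trough Cmin,ss = Cmax,ss·f ≈ 16.004 × 0.0746 ≈ 1.194 mcg/mL.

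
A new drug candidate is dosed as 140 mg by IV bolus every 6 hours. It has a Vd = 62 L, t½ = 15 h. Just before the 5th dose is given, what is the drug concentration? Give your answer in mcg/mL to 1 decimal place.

f = (1/2)^(τ/t½) = (1/2)^(6/15) ≈ 0.7579.
C₀ = D/Vd = 140/62 ≈ 2.258 mcg/mL.
Before the 5th dose, 4 doses have been given. Superposition: Cmin = C₀·(f + f² + … + f^4).
≈ 2.258 × (0.7579 + 0.5744 + 0.4353 + 0.3299) ≈ 2.258 × 2.0975 ≈ 4.736 mcg/mL.

4.7 mcg/mL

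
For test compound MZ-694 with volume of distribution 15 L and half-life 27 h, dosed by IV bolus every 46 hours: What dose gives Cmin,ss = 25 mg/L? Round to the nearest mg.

847 mg

τ/t½ = 46/27 ≈ 1.7037, so f = (1/2)^(46/27) ≈ 0.306997.
Cmin,ss = (D/Vd)·f/(1−f), so D = Cmin,ss·Vd·(1−f)/f.
D = 25 × 15 × (1−f)/f ≈ 25 × 15 × 2.25736 ≈ 846.51 mg.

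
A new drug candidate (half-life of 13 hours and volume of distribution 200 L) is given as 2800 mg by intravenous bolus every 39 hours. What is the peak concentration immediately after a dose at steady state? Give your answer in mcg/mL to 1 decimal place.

16.0 mcg/mL

τ = 39 h = 3 half-lives, so f = (1/2)^3 = 0.125.
At steady state, R = 1/(1 − 0.125) = 8/7.
Single-dose peak C₀ = D/Vd = 2800/200 = 14 mcg/mL.
Steady-state peak Cmax,ss = C₀·R = 14 × 8/7 ≈ 16.000 mcg/mL.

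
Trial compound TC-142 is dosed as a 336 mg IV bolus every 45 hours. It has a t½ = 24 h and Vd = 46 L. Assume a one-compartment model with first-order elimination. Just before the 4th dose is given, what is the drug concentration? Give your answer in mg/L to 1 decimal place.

2.7 mg/L

f = (1/2)^(τ/t½) = (1/2)^(45/24) ≈ 0.2726.
C₀ = D/Vd = 336/46 ≈ 7.304 mg/L.
Before the 4th dose, 3 doses have been given. Superposition: Cmin = C₀·(f + f² + … + f^3).
≈ 7.304 × (0.2726 + 0.0743 + 0.0203) ≈ 7.304 × 0.3672 ≈ 2.682 mg/L.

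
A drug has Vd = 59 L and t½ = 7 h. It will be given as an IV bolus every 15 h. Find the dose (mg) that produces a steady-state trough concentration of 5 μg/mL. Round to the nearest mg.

τ/t½ = 15/7 ≈ 2.1429, so f = (1/2)^(15/7) ≈ 0.226431.
Cmin,ss = (D/Vd)·f/(1−f), so D = Cmin,ss·Vd·(1−f)/f.
D = 5 × 59 × (1−f)/f ≈ 5 × 59 × 3.41636 ≈ 1007.83 mg.

1008 mg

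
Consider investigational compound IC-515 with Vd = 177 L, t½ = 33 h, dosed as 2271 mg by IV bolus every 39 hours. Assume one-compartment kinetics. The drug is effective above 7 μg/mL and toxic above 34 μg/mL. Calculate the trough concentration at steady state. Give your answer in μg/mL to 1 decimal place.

Over one 39-h interval, 39/33 ≈ 1.1818 half-lives elapse, leaving f ≈ 0.4408 of each dose.
Accumulation ratio R = 1/(1 − f) ≈ 1/0.5592 ≈ 1.7883.
Single-dose peak C₀ = D/Vd = 2271/177 ≈ 12.831 μg/mL.
Cmax,ss = C₀/(1 − f) ≈ 12.831/0.5592 ≈ 22.945 μg/mL.
One interval later, Cmin,ss = Cmax,ss·e^(−kτ) ≈ 22.945 × 0.4408 ≈ 10.114 μg/mL.
Trough 10.1 μg/mL vs MEC 7 μg/mL: adequate.

10.1 μg/mL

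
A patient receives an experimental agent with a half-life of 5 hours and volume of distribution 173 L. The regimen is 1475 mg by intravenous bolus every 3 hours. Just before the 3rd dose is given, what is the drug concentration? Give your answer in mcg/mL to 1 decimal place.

9.3 mcg/mL

f = (1/2)^(τ/t½) = (1/2)^(3/5) ≈ 0.6598.
C₀ = D/Vd = 1475/173 ≈ 8.526 mcg/mL.
Before the 3rd dose, 2 doses have been given. Superposition: Cmin = C₀·(f + f²).
≈ 8.526 × (0.6598 + 0.4353) ≈ 8.526 × 1.0951 ≈ 9.337 mcg/mL.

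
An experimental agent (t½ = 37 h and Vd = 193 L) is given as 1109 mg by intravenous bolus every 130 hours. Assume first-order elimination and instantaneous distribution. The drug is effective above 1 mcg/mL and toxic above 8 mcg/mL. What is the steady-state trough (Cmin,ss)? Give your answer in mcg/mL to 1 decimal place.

τ/t½ = 130/37 ≈ 3.5135, so fraction remaining f = (1/2)^(130/37) ≈ 0.0876.
At steady state, accumulation factor R = 1/(1 − e^(−kτ)) ≈ 1.0960.
Each bolus raises the concentration by D/Vd = 1109/193 ≈ 5.746 mcg/mL.
Steady-state peak Cmax,ss = C₀·R ≈ 5.746 × 1.0960 ≈ 6.298 mcg/mL.
One interval later, Cmin,ss = Cmax,ss·e^(−kτ) ≈ 6.298 × 0.0876 ≈ 0.552 mcg/mL.
Trough 0.6 mcg/mL vs MEC 1 mcg/mL: subtherapeutic.

0.6 mcg/mL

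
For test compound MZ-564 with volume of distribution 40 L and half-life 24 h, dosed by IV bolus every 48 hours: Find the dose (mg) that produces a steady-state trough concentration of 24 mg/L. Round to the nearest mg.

2880 mg

τ/t½ = 48/24 ≈ 2, so f = (1/2)^(48/24) ≈ 0.250000.
Cmin,ss = (D/Vd)·f/(1−f), so D = Cmin,ss·Vd·(1−f)/f.
D = 24 × 40 × (1−f)/f ≈ 24 × 40 × 3.00000 ≈ 2880.00 mg.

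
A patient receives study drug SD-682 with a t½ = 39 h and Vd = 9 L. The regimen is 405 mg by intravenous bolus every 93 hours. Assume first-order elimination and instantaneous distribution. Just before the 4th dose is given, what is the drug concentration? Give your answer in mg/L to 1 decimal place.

10.6 mg/L

f = (1/2)^(τ/t½) = (1/2)^(93/39) ≈ 0.1915.
C₀ = D/Vd = 405/9 ≈ 45.000 mg/L.
Before the 4th dose, 3 doses have been given. Superposition: Cmin = C₀·(f + f² + … + f^3).
≈ 45.000 × (0.1915 + 0.0367 + 0.0070) ≈ 45.000 × 0.2352 ≈ 10.584 mg/L.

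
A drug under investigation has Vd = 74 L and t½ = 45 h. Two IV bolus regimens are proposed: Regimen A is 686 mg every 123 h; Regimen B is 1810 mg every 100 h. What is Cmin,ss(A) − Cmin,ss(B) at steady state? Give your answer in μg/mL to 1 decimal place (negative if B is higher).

Regimen A: f = (1/2)^(123/45) ≈ 0.1504; Cmin,ss = (686/74)·f/(1−f) ≈ 1.641 μg/mL.
Regimen B: f = (1/2)^(100/45) ≈ 0.2143; Cmin,ss = (1810/74)·f/(1−f) ≈ 6.671 μg/mL.
Difference ≈ 1.641 − 6.671 ≈ -5.030 μg/mL.

-5.0 μg/mL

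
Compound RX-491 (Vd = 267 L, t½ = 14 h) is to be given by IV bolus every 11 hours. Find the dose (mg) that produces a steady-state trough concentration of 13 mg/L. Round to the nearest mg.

2513 mg

τ/t½ = 11/14 ≈ 0.78571, so f = (1/2)^(11/14) ≈ 0.580065.
Cmin,ss = (D/Vd)·f/(1−f), so D = Cmin,ss·Vd·(1−f)/f.
D = 13 × 267 × (1−f)/f ≈ 13 × 267 × 0.72394 ≈ 2512.80 mg.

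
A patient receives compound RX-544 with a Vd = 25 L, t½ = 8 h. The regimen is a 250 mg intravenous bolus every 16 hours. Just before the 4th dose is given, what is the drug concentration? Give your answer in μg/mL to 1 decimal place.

3.3 μg/mL

f = (1/2)^(τ/t½) = (1/2)^(16/8) ≈ 0.2500.
C₀ = D/Vd = 250/25 ≈ 10.000 μg/mL.
Before the 4th dose, 3 doses have been given. Superposition: Cmin = C₀·(f + f² + … + f^3).
≈ 10.000 × (0.2500 + 0.0625 + 0.0156) ≈ 10.000 × 0.3281 ≈ 3.281 μg/mL.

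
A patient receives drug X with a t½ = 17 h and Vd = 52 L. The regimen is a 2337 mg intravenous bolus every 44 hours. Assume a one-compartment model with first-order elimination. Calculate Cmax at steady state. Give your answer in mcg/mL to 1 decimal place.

k = ln2/t½ = ln2/17 ≈ 0.040773 h⁻¹; fraction remaining f = e^(−kτ) = e^(−0.040773×44) ≈ 0.1663.
Accumulation ratio R = 1/(1 − f) ≈ 1/0.8337 ≈ 1.1995.
Single-dose peak C₀ = D/Vd = 2337/52 ≈ 44.942 mcg/mL.
Steady-state peak Cmax,ss = C₀·R ≈ 44.942 × 1.1995 ≈ 53.908 mcg/mL.

53.9 mcg/mL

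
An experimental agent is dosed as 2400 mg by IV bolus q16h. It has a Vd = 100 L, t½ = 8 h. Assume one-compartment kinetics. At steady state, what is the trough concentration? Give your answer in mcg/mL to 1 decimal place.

The dosing interval is 2 half-lives, so f = 2^(−2) = 0.25.
At steady state, R = 1/(1 − 0.25) = 4/3.
Single-dose peak C₀ = D/Vd = 2400/100 = 24 mcg/mL.
Steady-state peak Cmax,ss = C₀·R = 24 × 4/3 ≈ 32.000 mcg/mL.
Steady-state trough Cmin,ss = Cmax,ss·f ≈ 32.000 × 0.25 ≈ 8.000 mcg/mL.

8.0 mcg/mL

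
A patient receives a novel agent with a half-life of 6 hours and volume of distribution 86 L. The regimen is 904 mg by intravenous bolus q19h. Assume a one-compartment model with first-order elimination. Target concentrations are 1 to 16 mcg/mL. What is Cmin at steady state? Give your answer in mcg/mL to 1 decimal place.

1.3 mcg/mL

τ/t½ = 19/6 ≈ 3.1667, so fraction remaining f = (1/2)^(19/6) ≈ 0.1114.
Accumulation ratio R = 1/(1 − f) ≈ 1/0.8886 ≈ 1.1254.
Each bolus raises the concentration by D/Vd = 904/86 ≈ 10.512 mcg/mL.
Steady-state peak Cmax,ss = C₀·R ≈ 10.512 × 1.1254 ≈ 11.830 mcg/mL.
One interval later, Cmin,ss = Cmax,ss·e^(−kτ) ≈ 11.830 × 0.1114 ≈ 1.318 mcg/mL.
Trough 1.3 mcg/mL vs MEC 1 mcg/mL: adequate.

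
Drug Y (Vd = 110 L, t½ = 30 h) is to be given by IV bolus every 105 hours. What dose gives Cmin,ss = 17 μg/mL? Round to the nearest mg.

19287 mg

τ/t½ = 105/30 ≈ 3.5, so f = (1/2)^(105/30) ≈ 0.088388.
Cmin,ss = (D/Vd)·f/(1−f), so D = Cmin,ss·Vd·(1−f)/f.
D = 17 × 110 × (1−f)/f ≈ 17 × 110 × 10.31375 ≈ 19286.71 mg.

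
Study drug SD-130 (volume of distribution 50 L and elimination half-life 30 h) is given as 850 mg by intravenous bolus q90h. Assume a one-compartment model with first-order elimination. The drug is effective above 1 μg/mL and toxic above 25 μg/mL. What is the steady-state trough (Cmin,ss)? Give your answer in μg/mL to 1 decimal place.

The dosing interval is 3 half-lives, so f = 2^(−3) = 0.125.
Accumulation ratio R = 1/(1 − f) = 1/0.875 = 8/7.
Single-dose peak C₀ = D/Vd = 850/50 = 17 μg/mL.
Steady-state peak Cmax,ss = C₀·R = 17 × 8/7 ≈ 19.429 μg/mL.
Steady-state trough Cmin,ss = Cmax,ss·f ≈ 19.429 × 0.125 ≈ 2.429 μg/mL.
Trough 2.4 μg/mL vs MEC 1 μg/mL: adequate.

2.4 μg/mL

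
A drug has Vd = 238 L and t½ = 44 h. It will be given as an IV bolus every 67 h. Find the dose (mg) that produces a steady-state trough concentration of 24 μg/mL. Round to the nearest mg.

τ/t½ = 67/44 ≈ 1.5227, so f = (1/2)^(67/44) ≈ 0.348027.
Cmin,ss = (D/Vd)·f/(1−f), so D = Cmin,ss·Vd·(1−f)/f.
D = 24 × 238 × (1−f)/f ≈ 24 × 238 × 1.87334 ≈ 10700.52 mg.

10701 mg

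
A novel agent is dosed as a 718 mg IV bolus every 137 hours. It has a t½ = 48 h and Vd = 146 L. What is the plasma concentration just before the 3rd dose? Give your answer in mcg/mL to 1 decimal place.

0.8 mcg/mL

f = (1/2)^(τ/t½) = (1/2)^(137/48) ≈ 0.1383.
C₀ = D/Vd = 718/146 ≈ 4.918 mcg/mL.
Before the 3rd dose, 2 doses have been given. Superposition: Cmin = C₀·(f + f²).
≈ 4.918 × (0.1383 + 0.0191) ≈ 4.918 × 0.1574 ≈ 0.774 mcg/mL.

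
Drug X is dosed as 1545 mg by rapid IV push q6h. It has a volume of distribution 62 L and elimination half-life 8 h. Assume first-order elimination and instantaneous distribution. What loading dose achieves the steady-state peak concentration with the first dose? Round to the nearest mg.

3811 mg

f = (1/2)^(6/8) ≈ 0.594604; accumulation ratio R = 1/(1−f) ≈ 2.46672.
Loading dose to hit Cmax,ss on first dose: D_load = D_maint·R ≈ 1545 × 2.46672 ≈ 3811.08 mg.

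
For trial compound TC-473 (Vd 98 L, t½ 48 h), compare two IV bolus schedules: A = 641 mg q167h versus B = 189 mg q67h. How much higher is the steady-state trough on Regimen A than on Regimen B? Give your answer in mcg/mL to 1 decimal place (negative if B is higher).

Regimen A: f = (1/2)^(167/48) ≈ 0.0897; Cmin,ss = (641/98)·f/(1−f) ≈ 0.645 mcg/mL.
Regimen B: f = (1/2)^(67/48) ≈ 0.3800; Cmin,ss = (189/98)·f/(1−f) ≈ 1.182 mcg/mL.
Difference ≈ 0.645 − 1.182 ≈ -0.537 mcg/mL.

-0.5 mcg/mL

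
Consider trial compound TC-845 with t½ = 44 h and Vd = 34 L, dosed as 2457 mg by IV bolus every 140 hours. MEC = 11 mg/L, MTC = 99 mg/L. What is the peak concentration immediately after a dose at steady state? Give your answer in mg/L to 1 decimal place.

81.2 mg/L

k = ln2/t½ = ln2/44 ≈ 0.015753 h⁻¹; fraction remaining f = e^(−kτ) = e^(−0.015753×140) ≈ 0.1102.
Accumulation ratio R = 1/(1 − f) ≈ 1/0.8898 ≈ 1.1238.
Each bolus raises the concentration by D/Vd = 2457/34 ≈ 72.265 mg/L.
Cmax,ss = C₀/(1 − f) ≈ 72.265/0.8898 ≈ 81.215 mg/L.
Peak 81.2 mg/L vs MTC 99 mg/L: below toxic threshold.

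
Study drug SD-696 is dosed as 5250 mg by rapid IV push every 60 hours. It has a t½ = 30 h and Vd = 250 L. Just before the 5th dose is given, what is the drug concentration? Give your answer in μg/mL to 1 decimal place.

f = (1/2)^(τ/t½) = (1/2)^(60/30) ≈ 0.2500.
C₀ = D/Vd = 5250/250 ≈ 21.000 μg/mL.
Before the 5th dose, 4 doses have been given. Superposition: Cmin = C₀·(f + f² + … + f^4).
≈ 21.000 × (0.2500 + 0.0625 + 0.0156 + 0.0039) ≈ 21.000 × 0.3320 ≈ 6.972 μg/mL.

7.0 μg/mL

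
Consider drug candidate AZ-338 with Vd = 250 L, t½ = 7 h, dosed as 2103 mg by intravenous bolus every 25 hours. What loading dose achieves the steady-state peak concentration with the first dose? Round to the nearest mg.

f = (1/2)^(25/7) ≈ 0.084119; accumulation ratio R = 1/(1−f) ≈ 1.09184.
Loading dose to hit Cmax,ss on first dose: D_load = D_maint·R ≈ 2103 × 1.09184 ≈ 2296.14 mg.

2296 mg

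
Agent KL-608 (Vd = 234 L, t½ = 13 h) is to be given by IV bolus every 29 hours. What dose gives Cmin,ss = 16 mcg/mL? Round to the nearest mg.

13830 mg

τ/t½ = 29/13 ≈ 2.2308, so f = (1/2)^(29/13) ≈ 0.213045.
Cmin,ss = (D/Vd)·f/(1−f), so D = Cmin,ss·Vd·(1−f)/f.
D = 16 × 234 × (1−f)/f ≈ 16 × 234 × 3.69384 ≈ 13829.74 mg.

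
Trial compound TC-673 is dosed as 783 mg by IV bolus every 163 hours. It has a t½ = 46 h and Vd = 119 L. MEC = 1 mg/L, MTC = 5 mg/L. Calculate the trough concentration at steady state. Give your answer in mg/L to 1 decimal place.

τ/t½ = 163/46 ≈ 3.5435, so fraction remaining f = (1/2)^(163/46) ≈ 0.0858.
At steady state, accumulation factor R = 1/(1 − e^(−kτ)) ≈ 1.0939.
Single-dose peak C₀ = D/Vd = 783/119 ≈ 6.580 mg/L.
Steady-state peak Cmax,ss = C₀·R ≈ 6.580 × 1.0939 ≈ 7.198 mg/L.
One interval later, Cmin,ss = Cmax,ss·e^(−kτ) ≈ 7.198 × 0.0858 ≈ 0.618 mg/L.
Trough 0.6 mg/L vs MEC 1 mg/L: subtherapeutic.

0.6 mg/L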